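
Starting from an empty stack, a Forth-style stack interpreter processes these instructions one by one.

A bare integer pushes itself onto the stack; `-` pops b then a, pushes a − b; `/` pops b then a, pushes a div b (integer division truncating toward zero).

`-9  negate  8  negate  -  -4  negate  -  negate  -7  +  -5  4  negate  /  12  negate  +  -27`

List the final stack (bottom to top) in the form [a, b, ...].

[-20, -11, -27]

-9     : [-9]
negate : [9]
8      : [9, 8]
negate : [9, -8]
-      : [17]
-4     : [17, -4]
negate : [17, 4]
-      : [13]
negate : [-13]
-7     : [-13, -7]
+      : [-20]
-5     : [-20, -5]
4      : [-20, -5, 4]
negate : [-20, -5, -4]
/      : [-20, 1]
12     : [-20, 1, 12]
negate : [-20, 1, -12]
+      : [-20, -11]
-27    : [-20, -11, -27]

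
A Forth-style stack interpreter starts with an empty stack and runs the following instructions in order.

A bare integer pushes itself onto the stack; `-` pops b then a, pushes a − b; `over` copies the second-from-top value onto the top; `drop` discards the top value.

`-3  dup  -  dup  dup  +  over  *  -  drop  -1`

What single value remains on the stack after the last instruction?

-3   → -3
dup  → -3 -3
-    → 0
dup  → 0 0
dup  → 0 0 0
+    → 0 0
over → 0 0 0
*    → 0 0
-    → 0
drop → (empty)
-1   → -1

-1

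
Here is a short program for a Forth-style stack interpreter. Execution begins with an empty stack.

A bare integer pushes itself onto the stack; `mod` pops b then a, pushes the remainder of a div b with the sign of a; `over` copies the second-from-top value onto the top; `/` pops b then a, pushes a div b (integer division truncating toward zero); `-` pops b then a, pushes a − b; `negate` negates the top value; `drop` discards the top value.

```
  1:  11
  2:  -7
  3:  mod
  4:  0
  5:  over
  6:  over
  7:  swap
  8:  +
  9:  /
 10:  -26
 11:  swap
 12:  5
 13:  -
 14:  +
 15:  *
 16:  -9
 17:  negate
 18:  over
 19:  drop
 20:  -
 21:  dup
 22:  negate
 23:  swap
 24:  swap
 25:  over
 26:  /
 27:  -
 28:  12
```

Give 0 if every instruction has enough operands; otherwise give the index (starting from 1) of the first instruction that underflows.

0

11     → 11
-7     → 11 -7
mod    → 4
0      → 4 0
over   → 4 0 4
over   → 4 0 4 0
swap   → 4 0 0 4
+      → 4 0 4
/      → 4 0
-26    → 4 0 -26
swap   → 4 -26 0
5      → 4 -26 0 5
-      → 4 -26 -5
+      → 4 -31
*      → -124
-9     → -124 -9
negate → -124 9
over   → -124 9 -124
drop   → -124 9
-      → -133
dup    → -133 -133
negate → -133 133
swap   → 133 -133
swap   → -133 133
over   → -133 133 -133
/      → -133 -1
-      → -132
12     → -132 12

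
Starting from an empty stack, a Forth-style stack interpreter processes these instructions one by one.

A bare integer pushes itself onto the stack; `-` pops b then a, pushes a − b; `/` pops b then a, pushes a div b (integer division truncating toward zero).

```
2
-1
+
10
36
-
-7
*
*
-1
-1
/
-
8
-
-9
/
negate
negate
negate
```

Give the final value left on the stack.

2      → [2]
-1     → [2, -1]
+      → [1]
10     → [1, 10]
36     → [1, 10, 36]
-      → [1, -26]
-7     → [1, -26, -7]
*      → [1, 182]
*      → [182]
-1     → [182, -1]
-1     → [182, -1, -1]
/      → [182, 1]
-      → [181]
8      → [181, 8]
-      → [173]
-9     → [173, -9]
/      → [-19]
negate → [19]
negate → [-19]
negate → [19]

19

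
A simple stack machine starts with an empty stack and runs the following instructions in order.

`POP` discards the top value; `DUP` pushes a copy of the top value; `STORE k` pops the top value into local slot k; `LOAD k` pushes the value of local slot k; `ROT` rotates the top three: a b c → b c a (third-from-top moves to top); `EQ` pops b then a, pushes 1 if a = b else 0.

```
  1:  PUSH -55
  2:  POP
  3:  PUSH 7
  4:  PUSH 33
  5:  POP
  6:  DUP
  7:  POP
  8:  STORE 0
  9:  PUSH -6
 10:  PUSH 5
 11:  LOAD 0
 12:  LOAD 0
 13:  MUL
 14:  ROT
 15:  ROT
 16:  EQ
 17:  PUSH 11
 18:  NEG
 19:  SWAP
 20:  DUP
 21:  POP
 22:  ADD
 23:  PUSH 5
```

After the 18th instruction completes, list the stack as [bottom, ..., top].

PUSH -55  [-55]
POP       []
PUSH 7    [7]
PUSH 33   [7, 33]
POP       [7]
DUP       [7, 7]
POP       [7]
STORE 0   []
PUSH -6   [-6]
PUSH 5    [-6, 5]
LOAD 0    [-6, 5, 7]
LOAD 0    [-6, 5, 7, 7]
MUL       [-6, 5, 49]
ROT       [5, 49, -6]
ROT       [49, -6, 5]
EQ        [49, 0]
PUSH 11   [49, 0, 11]
NEG       [49, 0, -11]

[49, 0, -11]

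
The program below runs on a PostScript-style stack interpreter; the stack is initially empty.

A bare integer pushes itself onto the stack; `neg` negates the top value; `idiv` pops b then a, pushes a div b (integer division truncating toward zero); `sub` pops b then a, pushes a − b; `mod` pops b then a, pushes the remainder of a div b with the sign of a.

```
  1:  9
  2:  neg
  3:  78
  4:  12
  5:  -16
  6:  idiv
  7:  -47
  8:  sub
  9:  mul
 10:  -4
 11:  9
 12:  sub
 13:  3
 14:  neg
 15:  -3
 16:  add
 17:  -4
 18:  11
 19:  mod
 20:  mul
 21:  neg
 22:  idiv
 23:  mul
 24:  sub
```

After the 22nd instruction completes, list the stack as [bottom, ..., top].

9    -> 9
neg  -> -9
78   -> -9 78
12   -> -9 78 12
-16  -> -9 78 12 -16
idiv -> -9 78 0
-47  -> -9 78 0 -47
sub  -> -9 78 47
mul  -> -9 3666
-4   -> -9 3666 -4
9    -> -9 3666 -4 9
sub  -> -9 3666 -13
3    -> -9 3666 -13 3
neg  -> -9 3666 -13 -3
-3   -> -9 3666 -13 -3 -3
add  -> -9 3666 -13 -6
-4   -> -9 3666 -13 -6 -4
11   -> -9 3666 -13 -6 -4 11
mod  -> -9 3666 -13 -6 -4
mul  -> -9 3666 -13 24
neg  -> -9 3666 -13 -24
idiv -> -9 3666 0

[-9, 3666, 0]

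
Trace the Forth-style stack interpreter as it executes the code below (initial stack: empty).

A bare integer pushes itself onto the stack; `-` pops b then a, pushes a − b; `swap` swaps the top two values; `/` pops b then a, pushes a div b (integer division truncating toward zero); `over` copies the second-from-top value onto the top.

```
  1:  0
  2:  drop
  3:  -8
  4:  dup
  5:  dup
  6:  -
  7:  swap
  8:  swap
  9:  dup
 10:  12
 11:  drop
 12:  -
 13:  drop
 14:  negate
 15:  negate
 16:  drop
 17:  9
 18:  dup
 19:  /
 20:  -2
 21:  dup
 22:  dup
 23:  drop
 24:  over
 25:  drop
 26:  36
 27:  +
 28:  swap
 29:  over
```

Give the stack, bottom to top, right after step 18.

0      -> [0]
drop   -> []
-8     -> [-8]
dup    -> [-8, -8]
dup    -> [-8, -8, -8]
-      -> [-8, 0]
swap   -> [0, -8]
swap   -> [-8, 0]
dup    -> [-8, 0, 0]
12     -> [-8, 0, 0, 12]
drop   -> [-8, 0, 0]
-      -> [-8, 0]
drop   -> [-8]
negate -> [8]
negate -> [-8]
drop   -> []
9      -> [9]
dup    -> [9, 9]

[9, 9]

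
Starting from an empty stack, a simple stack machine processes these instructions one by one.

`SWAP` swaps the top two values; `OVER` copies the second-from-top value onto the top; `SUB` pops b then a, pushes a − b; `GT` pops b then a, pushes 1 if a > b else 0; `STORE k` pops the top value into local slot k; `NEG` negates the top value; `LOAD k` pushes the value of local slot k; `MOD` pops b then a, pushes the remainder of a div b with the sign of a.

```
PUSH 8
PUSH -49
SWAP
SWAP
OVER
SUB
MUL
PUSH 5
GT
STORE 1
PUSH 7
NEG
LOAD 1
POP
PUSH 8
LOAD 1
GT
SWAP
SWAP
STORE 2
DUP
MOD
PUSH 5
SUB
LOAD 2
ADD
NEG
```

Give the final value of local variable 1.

0

PUSH 8    8
PUSH -49  8 -49
SWAP      -49 8
SWAP      8 -49
OVER      8 -49 8
SUB       8 -57
MUL       -456
PUSH 5    -456 5
GT        0
STORE 1   (empty)
PUSH 7    7
NEG       -7
LOAD 1    -7 0
POP       -7
PUSH 8    -7 8
LOAD 1    -7 8 0
GT        -7 1
SWAP      1 -7
SWAP      -7 1
STORE 2   -7
DUP       -7 -7
MOD       0
PUSH 5    0 5
SUB       -5
LOAD 2    -5 1
ADD       -4
NEG       4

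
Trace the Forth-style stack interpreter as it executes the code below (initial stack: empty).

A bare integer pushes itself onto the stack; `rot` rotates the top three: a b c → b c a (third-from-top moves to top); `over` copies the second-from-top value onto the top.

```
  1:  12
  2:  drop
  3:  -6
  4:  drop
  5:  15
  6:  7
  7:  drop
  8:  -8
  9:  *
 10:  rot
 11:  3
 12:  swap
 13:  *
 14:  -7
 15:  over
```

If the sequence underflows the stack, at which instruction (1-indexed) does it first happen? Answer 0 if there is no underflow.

10

12   -> 12
drop -> (empty)
-6   -> -6
drop -> (empty)
15   -> 15
7    -> 15 7
drop -> 15
-8   -> 15 -8
*    -> -120
rot  — needs 3 operands, stack has 1 → underflow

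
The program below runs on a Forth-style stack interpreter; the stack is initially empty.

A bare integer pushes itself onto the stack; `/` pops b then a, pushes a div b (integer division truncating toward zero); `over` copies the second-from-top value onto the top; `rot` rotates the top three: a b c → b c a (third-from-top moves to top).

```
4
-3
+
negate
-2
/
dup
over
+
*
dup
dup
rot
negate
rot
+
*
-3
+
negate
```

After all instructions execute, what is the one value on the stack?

3

4       [4]
-3      [4, -3]
+       [1]
negate  [-1]
-2      [-1, -2]
/       [0]
dup     [0, 0]
over    [0, 0, 0]
+       [0, 0]
*       [0]
dup     [0, 0]
dup     [0, 0, 0]
rot     [0, 0, 0]
negate  [0, 0, 0]
rot     [0, 0, 0]
+       [0, 0]
*       [0]
-3      [0, -3]
+       [-3]
negate  [3]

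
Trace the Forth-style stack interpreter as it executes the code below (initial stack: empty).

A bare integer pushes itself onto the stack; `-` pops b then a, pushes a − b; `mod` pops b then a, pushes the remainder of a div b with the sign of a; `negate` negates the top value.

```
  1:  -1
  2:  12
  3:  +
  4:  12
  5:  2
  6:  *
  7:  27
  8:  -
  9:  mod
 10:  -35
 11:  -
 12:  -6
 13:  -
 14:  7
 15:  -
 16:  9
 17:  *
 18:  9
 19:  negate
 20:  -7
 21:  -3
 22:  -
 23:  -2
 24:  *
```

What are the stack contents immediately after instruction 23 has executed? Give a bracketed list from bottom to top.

[324, -9, -4, -2]

-1     → [-1]
12     → [-1, 12]
+      → [11]
12     → [11, 12]
2      → [11, 12, 2]
*      → [11, 24]
27     → [11, 24, 27]
-      → [11, -3]
mod    → [2]
-35    → [2, -35]
-      → [37]
-6     → [37, -6]
-      → [43]
7      → [43, 7]
-      → [36]
9      → [36, 9]
*      → [324]
9      → [324, 9]
negate → [324, -9]
-7     → [324, -9, -7]
-3     → [324, -9, -7, -3]
-      → [324, -9, -4]
-2     → [324, -9, -4, -2]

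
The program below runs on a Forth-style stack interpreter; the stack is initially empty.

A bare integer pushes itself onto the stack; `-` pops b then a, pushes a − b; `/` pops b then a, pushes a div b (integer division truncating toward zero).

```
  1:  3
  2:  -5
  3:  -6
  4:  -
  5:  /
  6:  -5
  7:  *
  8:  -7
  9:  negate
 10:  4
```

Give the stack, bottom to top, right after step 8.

3  : 3
-5 : 3 -5
-6 : 3 -5 -6
-  : 3 1
/  : 3
-5 : 3 -5
*  : -15
-7 : -15 -7

[-15, -7]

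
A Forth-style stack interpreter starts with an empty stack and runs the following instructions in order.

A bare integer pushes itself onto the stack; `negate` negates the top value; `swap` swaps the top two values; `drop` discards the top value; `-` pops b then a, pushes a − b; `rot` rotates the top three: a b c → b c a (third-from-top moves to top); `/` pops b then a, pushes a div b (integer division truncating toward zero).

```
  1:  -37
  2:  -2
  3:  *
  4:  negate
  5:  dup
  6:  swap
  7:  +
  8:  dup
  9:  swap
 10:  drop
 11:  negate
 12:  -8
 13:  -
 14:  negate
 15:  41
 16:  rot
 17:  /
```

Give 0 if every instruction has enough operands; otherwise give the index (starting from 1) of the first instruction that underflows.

-37     [-37]
-2      [-37, -2]
*       [74]
negate  [-74]
dup     [-74, -74]
swap    [-74, -74]
+       [-148]
dup     [-148, -148]
swap    [-148, -148]
drop    [-148]
negate  [148]
-8      [148, -8]
-       [156]
negate  [-156]
41      [-156, 41]
rot  — needs 3 operands, stack has 2 → underflow

16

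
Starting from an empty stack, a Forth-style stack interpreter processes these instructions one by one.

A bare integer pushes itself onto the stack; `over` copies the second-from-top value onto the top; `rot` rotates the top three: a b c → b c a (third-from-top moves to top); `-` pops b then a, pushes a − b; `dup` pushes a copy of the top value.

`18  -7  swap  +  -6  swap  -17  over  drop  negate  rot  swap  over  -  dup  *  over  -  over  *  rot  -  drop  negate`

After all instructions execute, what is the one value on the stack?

6

18      18
-7      18 -7
swap    -7 18
+       11
-6      11 -6
swap    -6 11
-17     -6 11 -17
over    -6 11 -17 11
drop    -6 11 -17
negate  -6 11 17
rot     11 17 -6
swap    11 -6 17
over    11 -6 17 -6
-       11 -6 23
dup     11 -6 23 23
*       11 -6 529
over    11 -6 529 -6
-       11 -6 535
over    11 -6 535 -6
*       11 -6 -3210
rot     -6 -3210 11
-       -6 -3221
drop    -6
negate  6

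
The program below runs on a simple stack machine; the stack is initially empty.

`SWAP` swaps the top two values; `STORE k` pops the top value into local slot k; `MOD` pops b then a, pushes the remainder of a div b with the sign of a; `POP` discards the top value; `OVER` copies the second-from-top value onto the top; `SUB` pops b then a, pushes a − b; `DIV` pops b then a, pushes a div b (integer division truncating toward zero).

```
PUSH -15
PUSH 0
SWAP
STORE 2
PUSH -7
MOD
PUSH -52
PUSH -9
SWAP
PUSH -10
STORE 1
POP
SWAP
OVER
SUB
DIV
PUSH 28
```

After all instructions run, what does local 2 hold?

PUSH -15  -15
PUSH 0    -15 0
SWAP      0 -15
STORE 2   0
PUSH -7   0 -7
MOD       0
PUSH -52  0 -52
PUSH -9   0 -52 -9
SWAP      0 -9 -52
PUSH -10  0 -9 -52 -10
STORE 1   0 -9 -52
POP       0 -9
SWAP      -9 0
OVER      -9 0 -9
SUB       -9 9
DIV       -1
PUSH 28   -1 28

-15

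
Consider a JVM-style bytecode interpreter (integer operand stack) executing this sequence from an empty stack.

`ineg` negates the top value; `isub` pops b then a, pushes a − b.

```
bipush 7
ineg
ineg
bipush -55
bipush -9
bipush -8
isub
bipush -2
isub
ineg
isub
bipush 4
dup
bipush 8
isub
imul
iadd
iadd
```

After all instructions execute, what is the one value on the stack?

-63

bipush 7    [7]
ineg        [-7]
ineg        [7]
bipush -55  [7, -55]
bipush -9   [7, -55, -9]
bipush -8   [7, -55, -9, -8]
isub        [7, -55, -1]
bipush -2   [7, -55, -1, -2]
isub        [7, -55, 1]
ineg        [7, -55, -1]
isub        [7, -54]
bipush 4    [7, -54, 4]
dup         [7, -54, 4, 4]
bipush 8    [7, -54, 4, 4, 8]
isub        [7, -54, 4, -4]
imul        [7, -54, -16]
iadd        [7, -70]
iadd        [-63]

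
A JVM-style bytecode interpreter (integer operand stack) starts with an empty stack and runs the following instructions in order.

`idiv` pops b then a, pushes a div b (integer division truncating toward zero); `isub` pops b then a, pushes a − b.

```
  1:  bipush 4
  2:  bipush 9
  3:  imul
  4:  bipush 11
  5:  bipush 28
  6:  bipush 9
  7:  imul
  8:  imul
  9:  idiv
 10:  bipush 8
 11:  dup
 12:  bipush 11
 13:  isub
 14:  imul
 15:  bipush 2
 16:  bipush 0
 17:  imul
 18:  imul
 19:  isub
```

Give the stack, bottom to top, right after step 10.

bipush 4  -> 4
bipush 9  -> 4 9
imul      -> 36
bipush 11 -> 36 11
bipush 28 -> 36 11 28
bipush 9  -> 36 11 28 9
imul      -> 36 11 252
imul      -> 36 2772
idiv      -> 0
bipush 8  -> 0 8

[0, 8]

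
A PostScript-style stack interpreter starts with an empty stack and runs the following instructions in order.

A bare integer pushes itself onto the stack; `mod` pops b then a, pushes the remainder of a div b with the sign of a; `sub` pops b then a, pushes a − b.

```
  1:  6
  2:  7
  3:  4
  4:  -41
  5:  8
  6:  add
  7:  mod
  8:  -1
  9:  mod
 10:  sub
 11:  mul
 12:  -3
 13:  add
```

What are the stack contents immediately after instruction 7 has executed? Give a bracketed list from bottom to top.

[6, 7, 4]

6    6
7    6 7
4    6 7 4
-41  6 7 4 -41
8    6 7 4 -41 8
add  6 7 4 -33
mod  6 7 4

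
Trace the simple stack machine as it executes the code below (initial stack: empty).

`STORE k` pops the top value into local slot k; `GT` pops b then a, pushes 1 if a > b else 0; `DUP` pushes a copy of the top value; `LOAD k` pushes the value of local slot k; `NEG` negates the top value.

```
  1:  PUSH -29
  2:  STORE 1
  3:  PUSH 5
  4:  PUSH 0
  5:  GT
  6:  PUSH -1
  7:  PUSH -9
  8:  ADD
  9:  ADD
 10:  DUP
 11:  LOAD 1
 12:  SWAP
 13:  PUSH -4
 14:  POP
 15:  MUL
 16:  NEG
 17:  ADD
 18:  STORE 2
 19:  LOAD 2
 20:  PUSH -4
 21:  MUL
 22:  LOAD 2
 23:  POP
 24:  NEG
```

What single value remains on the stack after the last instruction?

-1080

PUSH -29  -29
STORE 1   (empty)
PUSH 5    5
PUSH 0    5 0
GT        1
PUSH -1   1 -1
PUSH -9   1 -1 -9
ADD       1 -10
ADD       -9
DUP       -9 -9
LOAD 1    -9 -9 -29
SWAP      -9 -29 -9
PUSH -4   -9 -29 -9 -4
POP       -9 -29 -9
MUL       -9 261
NEG       -9 -261
ADD       -270
STORE 2   (empty)
LOAD 2    -270
PUSH -4   -270 -4
MUL       1080
LOAD 2    1080 -270
POP       1080
NEG       -1080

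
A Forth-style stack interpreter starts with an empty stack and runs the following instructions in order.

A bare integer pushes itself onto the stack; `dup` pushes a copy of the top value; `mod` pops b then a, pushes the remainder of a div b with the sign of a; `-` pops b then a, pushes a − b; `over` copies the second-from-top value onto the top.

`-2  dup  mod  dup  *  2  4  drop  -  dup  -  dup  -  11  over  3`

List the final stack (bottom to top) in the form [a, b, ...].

-2   → [-2]
dup  → [-2, -2]
mod  → [0]
dup  → [0, 0]
*    → [0]
2    → [0, 2]
4    → [0, 2, 4]
drop → [0, 2]
-    → [-2]
dup  → [-2, -2]
-    → [0]
dup  → [0, 0]
-    → [0]
11   → [0, 11]
over → [0, 11, 0]
3    → [0, 11, 0, 3]

[0, 11, 0, 3]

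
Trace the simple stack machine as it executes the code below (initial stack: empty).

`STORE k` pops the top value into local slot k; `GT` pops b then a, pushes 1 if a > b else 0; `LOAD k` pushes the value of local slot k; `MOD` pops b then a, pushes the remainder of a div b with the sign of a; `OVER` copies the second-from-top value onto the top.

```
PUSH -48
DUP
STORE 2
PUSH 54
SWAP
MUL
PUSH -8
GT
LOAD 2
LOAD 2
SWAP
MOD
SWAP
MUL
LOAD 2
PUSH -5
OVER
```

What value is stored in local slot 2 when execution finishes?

PUSH -48  -48
DUP       -48 -48
STORE 2   -48
PUSH 54   -48 54
SWAP      54 -48
MUL       -2592
PUSH -8   -2592 -8
GT        0
LOAD 2    0 -48
LOAD 2    0 -48 -48
SWAP      0 -48 -48
MOD       0 0
SWAP      0 0
MUL       0
LOAD 2    0 -48
PUSH -5   0 -48 -5
OVER      0 -48 -5 -48

-48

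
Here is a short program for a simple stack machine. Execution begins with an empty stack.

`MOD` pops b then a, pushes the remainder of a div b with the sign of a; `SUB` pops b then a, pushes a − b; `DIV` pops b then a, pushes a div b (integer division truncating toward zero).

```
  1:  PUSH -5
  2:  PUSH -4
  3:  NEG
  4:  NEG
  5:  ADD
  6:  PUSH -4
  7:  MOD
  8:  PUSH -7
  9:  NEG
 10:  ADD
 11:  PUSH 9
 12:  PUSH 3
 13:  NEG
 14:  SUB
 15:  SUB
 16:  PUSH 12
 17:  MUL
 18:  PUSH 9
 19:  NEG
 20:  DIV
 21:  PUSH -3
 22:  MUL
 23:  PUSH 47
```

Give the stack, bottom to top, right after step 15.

[-6]

PUSH -5 : [-5]
PUSH -4 : [-5, -4]
NEG     : [-5, 4]
NEG     : [-5, -4]
ADD     : [-9]
PUSH -4 : [-9, -4]
MOD     : [-1]
PUSH -7 : [-1, -7]
NEG     : [-1, 7]
ADD     : [6]
PUSH 9  : [6, 9]
PUSH 3  : [6, 9, 3]
NEG     : [6, 9, -3]
SUB     : [6, 12]
SUB     : [-6]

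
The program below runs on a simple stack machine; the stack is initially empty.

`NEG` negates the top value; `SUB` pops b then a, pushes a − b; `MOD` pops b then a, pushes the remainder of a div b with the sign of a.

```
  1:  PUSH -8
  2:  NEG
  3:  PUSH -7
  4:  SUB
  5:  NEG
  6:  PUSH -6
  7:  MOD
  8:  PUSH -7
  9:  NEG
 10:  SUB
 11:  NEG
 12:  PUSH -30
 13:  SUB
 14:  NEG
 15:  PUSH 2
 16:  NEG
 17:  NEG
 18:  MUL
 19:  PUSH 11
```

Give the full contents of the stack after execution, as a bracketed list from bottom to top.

[-80, 11]

PUSH -8  → [-8]
NEG      → [8]
PUSH -7  → [8, -7]
SUB      → [15]
NEG      → [-15]
PUSH -6  → [-15, -6]
MOD      → [-3]
PUSH -7  → [-3, -7]
NEG      → [-3, 7]
SUB      → [-10]
NEG      → [10]
PUSH -30 → [10, -30]
SUB      → [40]
NEG      → [-40]
PUSH 2   → [-40, 2]
NEG      → [-40, -2]
NEG      → [-40, 2]
MUL      → [-80]
PUSH 11  → [-80, 11]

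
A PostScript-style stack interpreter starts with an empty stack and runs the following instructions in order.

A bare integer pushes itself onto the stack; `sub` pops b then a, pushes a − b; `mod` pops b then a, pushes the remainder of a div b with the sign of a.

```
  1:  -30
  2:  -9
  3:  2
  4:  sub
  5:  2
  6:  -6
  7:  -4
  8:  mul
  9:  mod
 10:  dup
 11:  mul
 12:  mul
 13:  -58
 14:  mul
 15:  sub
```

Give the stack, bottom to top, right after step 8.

[-30, -11, 2, 24]

-30 : [-30]
-9  : [-30, -9]
2   : [-30, -9, 2]
sub : [-30, -11]
2   : [-30, -11, 2]
-6  : [-30, -11, 2, -6]
-4  : [-30, -11, 2, -6, -4]
mul : [-30, -11, 2, 24]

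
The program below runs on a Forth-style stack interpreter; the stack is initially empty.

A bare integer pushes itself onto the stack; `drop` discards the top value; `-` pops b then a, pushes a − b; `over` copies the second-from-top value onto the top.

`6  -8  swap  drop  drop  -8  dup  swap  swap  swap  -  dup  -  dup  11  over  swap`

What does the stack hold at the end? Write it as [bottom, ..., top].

[0, 0, 0, 11]

6     6
-8    6 -8
swap  -8 6
drop  -8
drop  (empty)
-8    -8
dup   -8 -8
swap  -8 -8
swap  -8 -8
swap  -8 -8
-     0
dup   0 0
-     0
dup   0 0
11    0 0 11
over  0 0 11 0
swap  0 0 0 11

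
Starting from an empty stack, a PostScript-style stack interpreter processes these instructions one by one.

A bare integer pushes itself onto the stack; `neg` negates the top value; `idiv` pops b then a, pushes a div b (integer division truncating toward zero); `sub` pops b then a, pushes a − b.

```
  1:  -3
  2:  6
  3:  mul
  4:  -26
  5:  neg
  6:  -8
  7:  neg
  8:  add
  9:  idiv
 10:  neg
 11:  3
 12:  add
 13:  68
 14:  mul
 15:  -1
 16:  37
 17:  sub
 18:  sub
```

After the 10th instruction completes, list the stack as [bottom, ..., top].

[0]

-3   -> -3
6    -> -3 6
mul  -> -18
-26  -> -18 -26
neg  -> -18 26
-8   -> -18 26 -8
neg  -> -18 26 8
add  -> -18 34
idiv -> 0
neg  -> 0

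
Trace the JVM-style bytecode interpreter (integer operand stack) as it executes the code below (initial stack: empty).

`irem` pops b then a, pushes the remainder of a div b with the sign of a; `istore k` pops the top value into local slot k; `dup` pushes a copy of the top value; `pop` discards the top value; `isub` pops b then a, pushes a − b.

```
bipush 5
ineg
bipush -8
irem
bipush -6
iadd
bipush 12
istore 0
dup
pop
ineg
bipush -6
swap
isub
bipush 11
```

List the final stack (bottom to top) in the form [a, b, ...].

bipush 5  : 5
ineg      : -5
bipush -8 : -5 -8
irem      : -5
bipush -6 : -5 -6
iadd      : -11
bipush 12 : -11 12
istore 0  : -11
dup       : -11 -11
pop       : -11
ineg      : 11
bipush -6 : 11 -6
swap      : -6 11
isub      : -17
bipush 11 : -17 11

[-17, 11]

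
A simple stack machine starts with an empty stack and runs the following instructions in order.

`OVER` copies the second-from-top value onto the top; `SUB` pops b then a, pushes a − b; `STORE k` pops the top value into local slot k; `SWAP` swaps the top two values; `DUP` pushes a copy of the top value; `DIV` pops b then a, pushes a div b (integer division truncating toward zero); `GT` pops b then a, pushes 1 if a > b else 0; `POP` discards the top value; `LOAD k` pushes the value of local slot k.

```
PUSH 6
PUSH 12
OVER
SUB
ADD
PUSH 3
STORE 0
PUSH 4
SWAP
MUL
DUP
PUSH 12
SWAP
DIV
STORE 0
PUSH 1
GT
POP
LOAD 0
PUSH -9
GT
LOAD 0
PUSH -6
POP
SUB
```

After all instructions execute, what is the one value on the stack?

1

PUSH 6  : 6
PUSH 12 : 6 12
OVER    : 6 12 6
SUB     : 6 6
ADD     : 12
PUSH 3  : 12 3
STORE 0 : 12
PUSH 4  : 12 4
SWAP    : 4 12
MUL     : 48
DUP     : 48 48
PUSH 12 : 48 48 12
SWAP    : 48 12 48
DIV     : 48 0
STORE 0 : 48
PUSH 1  : 48 1
GT      : 1
POP     : (empty)
LOAD 0  : 0
PUSH -9 : 0 -9
GT      : 1
LOAD 0  : 1 0
PUSH -6 : 1 0 -6
POP     : 1 0
SUB     : 1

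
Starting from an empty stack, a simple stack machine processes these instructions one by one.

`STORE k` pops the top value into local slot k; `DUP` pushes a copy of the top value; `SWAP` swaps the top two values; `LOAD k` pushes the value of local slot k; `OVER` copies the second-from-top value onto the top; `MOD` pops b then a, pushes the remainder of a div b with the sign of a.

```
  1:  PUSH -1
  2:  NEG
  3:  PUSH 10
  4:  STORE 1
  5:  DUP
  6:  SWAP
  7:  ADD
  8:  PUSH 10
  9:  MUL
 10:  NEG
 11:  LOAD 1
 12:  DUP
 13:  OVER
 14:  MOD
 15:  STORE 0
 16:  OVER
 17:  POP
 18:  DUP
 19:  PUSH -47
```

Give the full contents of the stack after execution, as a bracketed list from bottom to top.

[-20, 10, 10, -47]

PUSH -1   [-1]
NEG       [1]
PUSH 10   [1, 10]
STORE 1   [1]
DUP       [1, 1]
SWAP      [1, 1]
ADD       [2]
PUSH 10   [2, 10]
MUL       [20]
NEG       [-20]
LOAD 1    [-20, 10]
DUP       [-20, 10, 10]
OVER      [-20, 10, 10, 10]
MOD       [-20, 10, 0]
STORE 0   [-20, 10]
OVER      [-20, 10, -20]
POP       [-20, 10]
DUP       [-20, 10, 10]
PUSH -47  [-20, 10, 10, -47]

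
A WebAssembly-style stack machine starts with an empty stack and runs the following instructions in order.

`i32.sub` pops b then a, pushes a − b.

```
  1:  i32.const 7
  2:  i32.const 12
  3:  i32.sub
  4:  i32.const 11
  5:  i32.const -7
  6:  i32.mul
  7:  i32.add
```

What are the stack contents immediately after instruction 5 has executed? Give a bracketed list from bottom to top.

[-5, 11, -7]

i32.const 7  : 7
i32.const 12 : 7 12
i32.sub      : -5
i32.const 11 : -5 11
i32.const -7 : -5 11 -7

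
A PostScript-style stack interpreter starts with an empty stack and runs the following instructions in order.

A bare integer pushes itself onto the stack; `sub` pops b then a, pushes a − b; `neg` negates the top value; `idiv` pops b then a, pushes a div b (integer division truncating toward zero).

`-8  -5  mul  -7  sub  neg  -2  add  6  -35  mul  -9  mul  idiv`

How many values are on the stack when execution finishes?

-8   : -8
-5   : -8 -5
mul  : 40
-7   : 40 -7
sub  : 47
neg  : -47
-2   : -47 -2
add  : -49
6    : -49 6
-35  : -49 6 -35
mul  : -49 -210
-9   : -49 -210 -9
mul  : -49 1890
idiv : 0

1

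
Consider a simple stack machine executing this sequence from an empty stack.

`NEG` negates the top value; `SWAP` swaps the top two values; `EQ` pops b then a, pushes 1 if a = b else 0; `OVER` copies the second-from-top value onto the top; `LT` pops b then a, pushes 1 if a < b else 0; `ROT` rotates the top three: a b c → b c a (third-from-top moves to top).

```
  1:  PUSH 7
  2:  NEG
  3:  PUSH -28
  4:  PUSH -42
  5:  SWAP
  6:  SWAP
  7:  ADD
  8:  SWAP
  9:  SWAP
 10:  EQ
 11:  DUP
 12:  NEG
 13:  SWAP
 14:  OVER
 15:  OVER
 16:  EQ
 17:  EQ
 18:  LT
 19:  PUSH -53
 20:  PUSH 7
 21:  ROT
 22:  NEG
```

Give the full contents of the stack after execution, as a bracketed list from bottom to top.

PUSH 7    7
NEG       -7
PUSH -28  -7 -28
PUSH -42  -7 -28 -42
SWAP      -7 -42 -28
SWAP      -7 -28 -42
ADD       -7 -70
SWAP      -70 -7
SWAP      -7 -70
EQ        0
DUP       0 0
NEG       0 0
SWAP      0 0
OVER      0 0 0
OVER      0 0 0 0
EQ        0 0 1
EQ        0 0
LT        0
PUSH -53  0 -53
PUSH 7    0 -53 7
ROT       -53 7 0
NEG       -53 7 0

[-53, 7, 0]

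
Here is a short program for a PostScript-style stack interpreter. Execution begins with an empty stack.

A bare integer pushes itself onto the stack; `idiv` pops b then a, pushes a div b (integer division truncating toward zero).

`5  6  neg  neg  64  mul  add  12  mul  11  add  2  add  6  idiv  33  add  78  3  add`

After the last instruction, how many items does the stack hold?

2

5     5
6     5 6
neg   5 -6
neg   5 6
64    5 6 64
mul   5 384
add   389
12    389 12
mul   4668
11    4668 11
add   4679
2     4679 2
add   4681
6     4681 6
idiv  780
33    780 33
add   813
78    813 78
3     813 78 3
add   813 81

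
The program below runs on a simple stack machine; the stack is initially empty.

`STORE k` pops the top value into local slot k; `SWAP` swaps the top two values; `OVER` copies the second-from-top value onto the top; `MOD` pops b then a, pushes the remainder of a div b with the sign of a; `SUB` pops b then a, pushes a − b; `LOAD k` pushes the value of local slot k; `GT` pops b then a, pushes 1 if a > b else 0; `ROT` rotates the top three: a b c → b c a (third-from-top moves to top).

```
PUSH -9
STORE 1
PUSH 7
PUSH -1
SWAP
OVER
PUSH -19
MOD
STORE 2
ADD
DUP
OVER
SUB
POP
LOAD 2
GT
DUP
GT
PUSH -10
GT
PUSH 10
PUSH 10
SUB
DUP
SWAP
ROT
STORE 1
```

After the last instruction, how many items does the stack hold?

2

PUSH -9  -> [-9]
STORE 1  -> []
PUSH 7   -> [7]
PUSH -1  -> [7, -1]
SWAP     -> [-1, 7]
OVER     -> [-1, 7, -1]
PUSH -19 -> [-1, 7, -1, -19]
MOD      -> [-1, 7, -1]
STORE 2  -> [-1, 7]
ADD      -> [6]
DUP      -> [6, 6]
OVER     -> [6, 6, 6]
SUB      -> [6, 0]
POP      -> [6]
LOAD 2   -> [6, -1]
GT       -> [1]
DUP      -> [1, 1]
GT       -> [0]
PUSH -10 -> [0, -10]
GT       -> [1]
PUSH 10  -> [1, 10]
PUSH 10  -> [1, 10, 10]
SUB      -> [1, 0]
DUP      -> [1, 0, 0]
SWAP     -> [1, 0, 0]
ROT      -> [0, 0, 1]
STORE 1  -> [0, 0]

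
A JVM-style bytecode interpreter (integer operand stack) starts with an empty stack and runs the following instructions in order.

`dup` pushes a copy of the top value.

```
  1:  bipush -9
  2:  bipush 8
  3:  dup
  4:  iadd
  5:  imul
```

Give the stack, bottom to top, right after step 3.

bipush -9 -> [-9]
bipush 8  -> [-9, 8]
dup       -> [-9, 8, 8]

[-9, 8, 8]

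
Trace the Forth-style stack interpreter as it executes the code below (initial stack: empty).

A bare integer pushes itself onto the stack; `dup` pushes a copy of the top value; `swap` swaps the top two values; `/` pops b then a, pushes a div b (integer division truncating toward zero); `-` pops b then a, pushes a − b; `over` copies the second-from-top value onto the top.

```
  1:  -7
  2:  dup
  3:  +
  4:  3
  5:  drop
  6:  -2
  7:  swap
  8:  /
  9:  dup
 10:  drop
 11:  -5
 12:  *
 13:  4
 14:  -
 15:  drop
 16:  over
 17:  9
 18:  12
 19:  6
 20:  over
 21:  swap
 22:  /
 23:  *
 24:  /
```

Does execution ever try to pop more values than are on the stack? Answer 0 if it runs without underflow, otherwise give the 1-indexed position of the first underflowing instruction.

-7    [-7]
dup   [-7, -7]
+     [-14]
3     [-14, 3]
drop  [-14]
-2    [-14, -2]
swap  [-2, -14]
/     [0]
dup   [0, 0]
drop  [0]
-5    [0, -5]
*     [0]
4     [0, 4]
-     [-4]
drop  []
over  — needs 2 operands, stack has 0 → underflow

16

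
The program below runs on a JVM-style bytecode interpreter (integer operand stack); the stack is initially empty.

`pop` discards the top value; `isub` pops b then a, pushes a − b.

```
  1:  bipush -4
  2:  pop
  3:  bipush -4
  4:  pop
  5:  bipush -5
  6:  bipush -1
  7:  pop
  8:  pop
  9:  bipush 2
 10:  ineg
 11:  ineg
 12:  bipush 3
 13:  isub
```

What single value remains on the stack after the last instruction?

bipush -4 → -4
pop       → (empty)
bipush -4 → -4
pop       → (empty)
bipush -5 → -5
bipush -1 → -5 -1
pop       → -5
pop       → (empty)
bipush 2  → 2
ineg      → -2
ineg      → 2
bipush 3  → 2 3
isub      → -1

-1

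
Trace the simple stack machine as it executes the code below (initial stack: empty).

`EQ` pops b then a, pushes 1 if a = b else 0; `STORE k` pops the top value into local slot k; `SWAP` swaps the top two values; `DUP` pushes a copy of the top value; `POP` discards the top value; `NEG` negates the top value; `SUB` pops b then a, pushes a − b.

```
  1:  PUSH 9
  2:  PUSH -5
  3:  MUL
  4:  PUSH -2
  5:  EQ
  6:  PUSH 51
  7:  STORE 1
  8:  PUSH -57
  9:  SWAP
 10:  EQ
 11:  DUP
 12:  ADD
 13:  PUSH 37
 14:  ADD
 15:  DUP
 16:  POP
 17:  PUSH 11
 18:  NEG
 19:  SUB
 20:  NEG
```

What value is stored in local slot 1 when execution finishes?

PUSH 9   → [9]
PUSH -5  → [9, -5]
MUL      → [-45]
PUSH -2  → [-45, -2]
EQ       → [0]
PUSH 51  → [0, 51]
STORE 1  → [0]
PUSH -57 → [0, -57]
SWAP     → [-57, 0]
EQ       → [0]
DUP      → [0, 0]
ADD      → [0]
PUSH 37  → [0, 37]
ADD      → [37]
DUP      → [37, 37]
POP      → [37]
PUSH 11  → [37, 11]
NEG      → [37, -11]
SUB      → [48]
NEG      → [-48]

51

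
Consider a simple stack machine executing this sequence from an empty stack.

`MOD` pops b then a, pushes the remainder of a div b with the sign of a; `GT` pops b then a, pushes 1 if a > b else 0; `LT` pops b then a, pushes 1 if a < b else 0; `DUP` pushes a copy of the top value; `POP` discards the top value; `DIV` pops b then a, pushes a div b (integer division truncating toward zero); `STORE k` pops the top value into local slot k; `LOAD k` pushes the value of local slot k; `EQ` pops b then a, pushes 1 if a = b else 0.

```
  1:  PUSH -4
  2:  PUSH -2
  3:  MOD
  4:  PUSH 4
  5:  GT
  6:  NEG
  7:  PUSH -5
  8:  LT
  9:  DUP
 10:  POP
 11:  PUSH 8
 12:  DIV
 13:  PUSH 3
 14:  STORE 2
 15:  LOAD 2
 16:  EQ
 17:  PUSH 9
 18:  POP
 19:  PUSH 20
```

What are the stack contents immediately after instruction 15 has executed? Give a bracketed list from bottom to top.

[0, 3]

PUSH -4 → -4
PUSH -2 → -4 -2
MOD     → 0
PUSH 4  → 0 4
GT      → 0
NEG     → 0
PUSH -5 → 0 -5
LT      → 0
DUP     → 0 0
POP     → 0
PUSH 8  → 0 8
DIV     → 0
PUSH 3  → 0 3
STORE 2 → 0
LOAD 2  → 0 3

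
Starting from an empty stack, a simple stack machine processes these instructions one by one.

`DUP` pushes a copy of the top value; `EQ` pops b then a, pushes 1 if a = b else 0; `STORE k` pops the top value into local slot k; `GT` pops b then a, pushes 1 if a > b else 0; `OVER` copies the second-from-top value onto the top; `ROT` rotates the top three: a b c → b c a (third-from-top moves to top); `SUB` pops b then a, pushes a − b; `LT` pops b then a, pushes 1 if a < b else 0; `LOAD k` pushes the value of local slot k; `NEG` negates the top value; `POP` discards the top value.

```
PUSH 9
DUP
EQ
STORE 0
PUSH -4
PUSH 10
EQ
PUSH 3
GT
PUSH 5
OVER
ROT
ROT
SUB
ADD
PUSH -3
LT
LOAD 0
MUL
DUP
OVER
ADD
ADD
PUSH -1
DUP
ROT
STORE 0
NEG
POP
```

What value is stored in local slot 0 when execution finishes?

3

PUSH 9  : [9]
DUP     : [9, 9]
EQ      : [1]
STORE 0 : []
PUSH -4 : [-4]
PUSH 10 : [-4, 10]
EQ      : [0]
PUSH 3  : [0, 3]
GT      : [0]
PUSH 5  : [0, 5]
OVER    : [0, 5, 0]
ROT     : [5, 0, 0]
ROT     : [0, 0, 5]
SUB     : [0, -5]
ADD     : [-5]
PUSH -3 : [-5, -3]
LT      : [1]
LOAD 0  : [1, 1]
MUL     : [1]
DUP     : [1, 1]
OVER    : [1, 1, 1]
ADD     : [1, 2]
ADD     : [3]
PUSH -1 : [3, -1]
DUP     : [3, -1, -1]
ROT     : [-1, -1, 3]
STORE 0 : [-1, -1]
NEG     : [-1, 1]
POP     : [-1]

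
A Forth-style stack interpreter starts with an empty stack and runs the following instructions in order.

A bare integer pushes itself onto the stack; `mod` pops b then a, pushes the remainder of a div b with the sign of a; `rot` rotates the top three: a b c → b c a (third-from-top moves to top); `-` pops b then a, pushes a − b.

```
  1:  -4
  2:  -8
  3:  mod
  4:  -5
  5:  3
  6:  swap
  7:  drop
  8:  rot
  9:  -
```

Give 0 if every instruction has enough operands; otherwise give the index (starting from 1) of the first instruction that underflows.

8

-4   : -4
-8   : -4 -8
mod  : -4
-5   : -4 -5
3    : -4 -5 3
swap : -4 3 -5
drop : -4 3
rot  — needs 3 operands, stack has 2 → underflow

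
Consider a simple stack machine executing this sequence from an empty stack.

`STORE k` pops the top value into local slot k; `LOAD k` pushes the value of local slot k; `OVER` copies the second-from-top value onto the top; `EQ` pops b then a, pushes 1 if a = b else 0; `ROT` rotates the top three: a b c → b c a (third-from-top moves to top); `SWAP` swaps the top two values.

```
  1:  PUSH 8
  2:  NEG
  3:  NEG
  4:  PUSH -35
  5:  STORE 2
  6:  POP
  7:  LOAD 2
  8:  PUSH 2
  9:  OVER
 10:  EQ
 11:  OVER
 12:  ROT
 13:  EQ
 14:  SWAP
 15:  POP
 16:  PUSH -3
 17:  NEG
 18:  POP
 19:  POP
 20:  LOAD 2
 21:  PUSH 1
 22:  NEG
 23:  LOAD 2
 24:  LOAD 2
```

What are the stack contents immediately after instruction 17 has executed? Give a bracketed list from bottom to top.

[1, 3]

PUSH 8   : [8]
NEG      : [-8]
NEG      : [8]
PUSH -35 : [8, -35]
STORE 2  : [8]
POP      : []
LOAD 2   : [-35]
PUSH 2   : [-35, 2]
OVER     : [-35, 2, -35]
EQ       : [-35, 0]
OVER     : [-35, 0, -35]
ROT      : [0, -35, -35]
EQ       : [0, 1]
SWAP     : [1, 0]
POP      : [1]
PUSH -3  : [1, -3]
NEG      : [1, 3]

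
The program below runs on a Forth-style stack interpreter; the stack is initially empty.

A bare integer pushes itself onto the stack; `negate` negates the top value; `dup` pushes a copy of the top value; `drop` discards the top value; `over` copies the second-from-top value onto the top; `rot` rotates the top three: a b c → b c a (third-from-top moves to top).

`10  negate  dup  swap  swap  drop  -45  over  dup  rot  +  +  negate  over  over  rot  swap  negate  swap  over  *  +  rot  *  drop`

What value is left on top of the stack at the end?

10     : [10]
negate : [-10]
dup    : [-10, -10]
swap   : [-10, -10]
swap   : [-10, -10]
drop   : [-10]
-45    : [-10, -45]
over   : [-10, -45, -10]
dup    : [-10, -45, -10, -10]
rot    : [-10, -10, -10, -45]
+      : [-10, -10, -55]
+      : [-10, -65]
negate : [-10, 65]
over   : [-10, 65, -10]
over   : [-10, 65, -10, 65]
rot    : [-10, -10, 65, 65]
swap   : [-10, -10, 65, 65]
negate : [-10, -10, 65, -65]
swap   : [-10, -10, -65, 65]
over   : [-10, -10, -65, 65, -65]
*      : [-10, -10, -65, -4225]
+      : [-10, -10, -4290]
rot    : [-10, -4290, -10]
*      : [-10, 42900]
drop   : [-10]

-10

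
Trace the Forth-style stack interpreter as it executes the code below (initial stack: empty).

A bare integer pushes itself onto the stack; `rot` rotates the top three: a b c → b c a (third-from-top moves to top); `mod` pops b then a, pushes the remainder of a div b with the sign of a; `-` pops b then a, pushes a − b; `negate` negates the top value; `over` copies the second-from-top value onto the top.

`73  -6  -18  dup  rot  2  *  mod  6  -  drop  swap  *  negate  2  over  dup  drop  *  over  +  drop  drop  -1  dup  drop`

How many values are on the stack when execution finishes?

1

73     : 73
-6     : 73 -6
-18    : 73 -6 -18
dup    : 73 -6 -18 -18
rot    : 73 -18 -18 -6
2      : 73 -18 -18 -6 2
*      : 73 -18 -18 -12
mod    : 73 -18 -6
6      : 73 -18 -6 6
-      : 73 -18 -12
drop   : 73 -18
swap   : -18 73
*      : -1314
negate : 1314
2      : 1314 2
over   : 1314 2 1314
dup    : 1314 2 1314 1314
drop   : 1314 2 1314
*      : 1314 2628
over   : 1314 2628 1314
+      : 1314 3942
drop   : 1314
drop   : (empty)
-1     : -1
dup    : -1 -1
drop   : -1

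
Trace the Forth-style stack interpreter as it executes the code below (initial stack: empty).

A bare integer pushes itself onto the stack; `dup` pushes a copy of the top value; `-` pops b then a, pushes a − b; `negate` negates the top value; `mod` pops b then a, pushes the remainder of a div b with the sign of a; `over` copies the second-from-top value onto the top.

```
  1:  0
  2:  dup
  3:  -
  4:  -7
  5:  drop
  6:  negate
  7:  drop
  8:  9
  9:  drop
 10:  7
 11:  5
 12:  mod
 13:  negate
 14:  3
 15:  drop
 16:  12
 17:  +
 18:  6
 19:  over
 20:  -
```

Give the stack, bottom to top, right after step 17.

[10]

0      -> 0
dup    -> 0 0
-      -> 0
-7     -> 0 -7
drop   -> 0
negate -> 0
drop   -> (empty)
9      -> 9
drop   -> (empty)
7      -> 7
5      -> 7 5
mod    -> 2
negate -> -2
3      -> -2 3
drop   -> -2
12     -> -2 12
+      -> 10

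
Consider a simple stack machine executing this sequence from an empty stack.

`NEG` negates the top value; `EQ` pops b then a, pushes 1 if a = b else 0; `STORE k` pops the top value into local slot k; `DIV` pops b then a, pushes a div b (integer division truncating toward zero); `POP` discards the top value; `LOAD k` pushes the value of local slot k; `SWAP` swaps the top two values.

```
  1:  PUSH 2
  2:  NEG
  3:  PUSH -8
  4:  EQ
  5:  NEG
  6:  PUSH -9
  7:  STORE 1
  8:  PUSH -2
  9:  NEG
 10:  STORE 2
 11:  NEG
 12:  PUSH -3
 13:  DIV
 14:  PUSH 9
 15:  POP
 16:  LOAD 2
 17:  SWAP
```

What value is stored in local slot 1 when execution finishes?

PUSH 2   2
NEG      -2
PUSH -8  -2 -8
EQ       0
NEG      0
PUSH -9  0 -9
STORE 1  0
PUSH -2  0 -2
NEG      0 2
STORE 2  0
NEG      0
PUSH -3  0 -3
DIV      0
PUSH 9   0 9
POP      0
LOAD 2   0 2
SWAP     2 0

-9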